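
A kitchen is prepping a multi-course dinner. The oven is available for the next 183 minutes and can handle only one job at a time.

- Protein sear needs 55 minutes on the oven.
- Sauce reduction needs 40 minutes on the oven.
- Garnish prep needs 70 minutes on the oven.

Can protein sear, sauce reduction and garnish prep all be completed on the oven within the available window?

Running back to back, the jobs need 55 + 40 + 70 = 165 minutes on the oven.
Since 165 ≤ 183, they fit within the window.

Yes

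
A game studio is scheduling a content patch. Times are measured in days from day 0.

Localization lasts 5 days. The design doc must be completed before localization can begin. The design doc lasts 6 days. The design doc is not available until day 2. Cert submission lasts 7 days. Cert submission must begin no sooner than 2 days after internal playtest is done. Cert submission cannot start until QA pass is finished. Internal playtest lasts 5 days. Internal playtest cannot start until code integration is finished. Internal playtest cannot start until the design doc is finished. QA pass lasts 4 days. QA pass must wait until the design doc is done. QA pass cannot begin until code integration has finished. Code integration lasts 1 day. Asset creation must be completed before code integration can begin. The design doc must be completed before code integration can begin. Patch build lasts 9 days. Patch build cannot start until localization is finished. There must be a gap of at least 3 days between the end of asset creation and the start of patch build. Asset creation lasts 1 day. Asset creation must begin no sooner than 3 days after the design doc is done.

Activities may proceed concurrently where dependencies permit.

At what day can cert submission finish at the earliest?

27

The design doc waits on its own release at day 2, so it starts at day 2 and finishes at 2 + 6 = day 8.
Asset creation waits on the design doc (finishes day 8, plus 3-day gap → day 11), so it starts at day 11 and finishes at 11 + 1 = day 12.
Code integration has to wait for asset creation (finishes day 12); the design doc (finishes day 8). The latest of these is day 12, so code integration runs day 12 to 12 + 1 = day 13.
For QA pass: the design doc (finishes day 8); code integration (finishes day 13). Taking the maximum gives a start of day 13, and it finishes at 13 + 4 = day 17.
Internal playtest has to wait for code integration (finishes day 13); the design doc (finishes day 8). The latest of these is day 13, so internal playtest runs day 13 to 13 + 5 = day 18.
Cert submission has to wait for internal playtest (finishes day 18, plus 2-day gap → day 20); QA pass (finishes day 17). The latest of these is day 20, so cert submission runs day 20 to 20 + 7 = day 27.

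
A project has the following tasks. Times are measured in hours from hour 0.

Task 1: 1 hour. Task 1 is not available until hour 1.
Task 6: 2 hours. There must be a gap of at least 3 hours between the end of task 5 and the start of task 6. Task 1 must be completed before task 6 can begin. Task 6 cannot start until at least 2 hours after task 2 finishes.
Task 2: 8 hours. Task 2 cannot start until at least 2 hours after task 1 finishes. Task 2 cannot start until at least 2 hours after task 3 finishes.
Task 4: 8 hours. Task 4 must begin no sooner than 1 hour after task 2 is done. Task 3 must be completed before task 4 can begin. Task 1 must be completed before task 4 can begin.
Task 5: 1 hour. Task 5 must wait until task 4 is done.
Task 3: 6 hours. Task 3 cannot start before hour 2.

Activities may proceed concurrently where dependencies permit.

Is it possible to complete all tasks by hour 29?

No

Task 3 waits on its own release at hour 2, so it starts at hour 2 and finishes at 2 + 6 = hour 8.
After its own release at hour 1, task 1 can start at hour 1 and finishes at hour 2.
Task 2 needs all of task 1 (finishes hour 2, plus 2-hour gap → hour 4); task 3 (finishes hour 8, plus 2-hour gap → hour 10). That puts its earliest start at hour 10; it finishes at 10 + 8 = hour 18.
Task 4 needs all of task 2 (finishes hour 18, plus 1-hour gap → hour 19); task 3 (finishes hour 8); task 1 (finishes hour 2). That puts its earliest start at hour 19; it finishes at 19 + 8 = hour 27.
Task 5 cannot begin until task 4 (finishes hour 27). It runs from hour 27 to 27 + 1 = hour 28.
Task 6 cannot start until task 5 (finishes hour 28, plus 3-hour gap → hour 31); task 1 (finishes hour 2); task 2 (finishes hour 18, plus 2-hour gap → hour 20). The controlling bound is hour 31, so task 6 finishes at 31 + 2 = hour 33.
The earliest everything can be done is hour 33, which is after the deadline of 29, so it is not possible.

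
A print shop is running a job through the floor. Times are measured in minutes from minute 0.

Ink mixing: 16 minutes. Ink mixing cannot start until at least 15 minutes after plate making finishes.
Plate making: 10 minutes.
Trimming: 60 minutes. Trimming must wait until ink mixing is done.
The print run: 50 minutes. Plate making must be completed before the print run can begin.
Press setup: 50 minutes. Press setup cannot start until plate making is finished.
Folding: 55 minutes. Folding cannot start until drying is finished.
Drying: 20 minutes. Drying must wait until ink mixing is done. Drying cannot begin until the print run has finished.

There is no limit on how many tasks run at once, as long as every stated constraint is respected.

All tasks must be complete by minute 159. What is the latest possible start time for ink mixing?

68

Folding has no dependents, so it just needs to finish by minute 159. Starting by 159 − 55 = minute 104 achieves that.
Since folding (must start by minute 104) depends on it, drying must finish by minute 104. Backing off its 20-minute duration gives a latest start of minute 84.
To finish by minute 159, trimming (duration 60) must start no later than minute 99.
For ink mixing: drying (must start by minute 84); trimming (must start by minute 99). The most restrictive is minute 84; with a 16-minute duration, ink mixing must start by minute 68.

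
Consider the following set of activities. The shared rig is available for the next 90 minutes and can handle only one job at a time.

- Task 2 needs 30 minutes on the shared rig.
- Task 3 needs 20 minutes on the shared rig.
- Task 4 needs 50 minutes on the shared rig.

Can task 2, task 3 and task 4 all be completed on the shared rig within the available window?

Running back to back, the jobs need 30 + 20 + 50 = 100 minutes on the shared rig.
Since 100 > 90, they cannot all fit.

No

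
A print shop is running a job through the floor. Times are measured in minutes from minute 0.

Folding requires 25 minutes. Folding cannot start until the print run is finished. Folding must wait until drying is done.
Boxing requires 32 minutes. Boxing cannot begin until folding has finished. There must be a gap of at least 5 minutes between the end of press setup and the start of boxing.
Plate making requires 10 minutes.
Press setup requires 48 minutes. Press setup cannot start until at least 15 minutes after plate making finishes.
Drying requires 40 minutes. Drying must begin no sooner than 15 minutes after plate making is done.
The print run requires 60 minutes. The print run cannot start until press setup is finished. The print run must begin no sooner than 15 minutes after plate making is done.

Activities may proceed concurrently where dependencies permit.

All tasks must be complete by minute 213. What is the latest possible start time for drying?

Nothing follows boxing; the deadline of minute 213 is its only limit. It must start by 213 − 32 = minute 181.
Folding feeds into boxing (must start by minute 181); so folding must finish by minute 181 and therefore start by minute 156.
Drying feeds into folding (must start by minute 156); so drying must finish by minute 156 and therefore start by minute 116.

116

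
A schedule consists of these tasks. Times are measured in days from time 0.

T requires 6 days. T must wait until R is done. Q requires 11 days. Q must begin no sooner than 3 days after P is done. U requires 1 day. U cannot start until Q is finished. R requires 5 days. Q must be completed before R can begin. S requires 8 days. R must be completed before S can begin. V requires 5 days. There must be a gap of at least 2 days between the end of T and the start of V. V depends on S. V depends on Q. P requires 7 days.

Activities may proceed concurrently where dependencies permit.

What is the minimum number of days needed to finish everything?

P has no prerequisites, so it starts at day 0 and finishes at day 7.
Q waits on P (finishes day 7, plus 3-day gap → day 10), so it starts at day 10 and finishes at 10 + 11 = day 21.
U cannot begin until Q (finishes day 21). It runs from day 21 to 21 + 1 = day 22.
R waits on Q (finishes day 21), so it starts at day 21 and finishes at 21 + 5 = day 26.
T waits on R (finishes day 26), so it starts at day 26 and finishes at 26 + 6 = day 32.
After R (finishes day 26), S can start at day 26 and finishes at day 34.
V has to wait for T (finishes day 32, plus 2-day gap → day 34); S (finishes day 34); Q (finishes day 21). The latest of these is day 34, so V runs day 34 to 34 + 5 = day 39.
All tasks are finished once the last one completes. Finish times: P at 7, Q at 21, R at 26, S at 34, T at 32, U at 22, V at 39. The latest is day 39.

39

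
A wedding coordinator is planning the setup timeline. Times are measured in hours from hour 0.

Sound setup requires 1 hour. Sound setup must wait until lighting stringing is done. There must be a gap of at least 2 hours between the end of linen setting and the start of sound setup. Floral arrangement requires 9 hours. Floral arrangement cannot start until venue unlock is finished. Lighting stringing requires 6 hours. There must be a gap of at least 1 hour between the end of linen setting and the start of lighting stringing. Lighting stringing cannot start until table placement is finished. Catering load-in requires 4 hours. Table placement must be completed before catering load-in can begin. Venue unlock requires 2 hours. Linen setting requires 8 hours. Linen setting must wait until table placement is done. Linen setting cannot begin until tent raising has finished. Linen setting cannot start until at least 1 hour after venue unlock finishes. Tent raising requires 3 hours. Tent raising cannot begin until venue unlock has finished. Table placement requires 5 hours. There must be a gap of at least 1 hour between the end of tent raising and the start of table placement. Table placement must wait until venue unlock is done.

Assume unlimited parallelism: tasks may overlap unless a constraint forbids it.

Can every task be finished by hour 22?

Nothing blocks venue unlock, so it runs from hour 0 to hour 2.
After venue unlock (finishes hour 2), floral arrangement can start at hour 2 and finishes at hour 11.
After venue unlock (finishes hour 2), tent raising can start at hour 2 and finishes at hour 5.
For table placement: tent raising (finishes hour 5, plus 1-hour gap → hour 6); venue unlock (finishes hour 2). Taking the maximum gives a start of hour 6, and it finishes at 6 + 5 = hour 11.
Catering load-in cannot begin until table placement (finishes hour 11). It runs from hour 11 to 11 + 4 = hour 15.
For linen setting: table placement (finishes hour 11); tent raising (finishes hour 5); venue unlock (finishes hour 2, plus 1-hour gap → hour 3). Taking the maximum gives a start of hour 11, and it finishes at 11 + 8 = hour 19.
Lighting stringing has to wait for linen setting (finishes hour 19, plus 1-hour gap → hour 20); table placement (finishes hour 11). The latest of these is hour 20, so lighting stringing runs hour 20 to 20 + 6 = hour 26.
Sound setup cannot start until lighting stringing (finishes hour 26); linen setting (finishes hour 19, plus 2-hour gap → hour 21). The controlling bound is hour 26, so sound setup finishes at 26 + 1 = hour 27.
The earliest everything can be done is hour 27, which is after the deadline of 22, so it is not possible.

No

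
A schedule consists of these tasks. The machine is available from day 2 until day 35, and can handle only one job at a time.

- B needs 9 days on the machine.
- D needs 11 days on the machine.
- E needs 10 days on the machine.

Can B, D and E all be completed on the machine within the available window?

Yes

The machine window is 35 − 2 = 33 days.
Running back to back, the jobs need 9 + 11 + 10 = 30 days on the machine.
Since 30 ≤ 33, they fit within the window.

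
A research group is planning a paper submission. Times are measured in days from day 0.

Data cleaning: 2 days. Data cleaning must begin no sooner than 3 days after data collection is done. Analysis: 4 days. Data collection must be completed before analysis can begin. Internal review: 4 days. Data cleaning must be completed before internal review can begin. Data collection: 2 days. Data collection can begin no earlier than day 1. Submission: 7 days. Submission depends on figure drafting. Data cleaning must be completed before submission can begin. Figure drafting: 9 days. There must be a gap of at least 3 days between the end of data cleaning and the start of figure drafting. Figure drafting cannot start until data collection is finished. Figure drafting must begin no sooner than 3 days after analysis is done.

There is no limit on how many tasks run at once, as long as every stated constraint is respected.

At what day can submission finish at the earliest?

27

After its own release at day 1, data collection can start at day 1 and finishes at day 3.
After data collection (finishes day 3), analysis can start at day 3 and finishes at day 7.
Data cleaning cannot begin until data collection (finishes day 3, plus 3-day gap → day 6). It runs from day 6 to 6 + 2 = day 8.
Figure drafting cannot start until data cleaning (finishes day 8, plus 3-day gap → day 11); data collection (finishes day 3); analysis (finishes day 7, plus 3-day gap → day 10). The controlling bound is day 11, so figure drafting finishes at 11 + 9 = day 20.
For submission: figure drafting (finishes day 20); data cleaning (finishes day 8). Taking the maximum gives a start of day 20, and it finishes at 20 + 7 = day 27.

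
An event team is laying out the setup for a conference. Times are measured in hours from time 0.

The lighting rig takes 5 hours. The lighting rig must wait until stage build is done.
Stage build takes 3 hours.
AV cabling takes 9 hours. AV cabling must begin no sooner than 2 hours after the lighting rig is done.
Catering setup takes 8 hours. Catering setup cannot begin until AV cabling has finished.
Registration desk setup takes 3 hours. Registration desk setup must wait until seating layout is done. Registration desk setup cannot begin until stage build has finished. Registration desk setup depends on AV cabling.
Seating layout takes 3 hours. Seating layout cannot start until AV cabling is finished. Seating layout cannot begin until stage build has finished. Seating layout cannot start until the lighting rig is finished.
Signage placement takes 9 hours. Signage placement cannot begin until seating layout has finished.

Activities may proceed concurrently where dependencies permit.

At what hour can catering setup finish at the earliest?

Stage build can start immediately at hour 0; it finishes at hour 3.
After stage build (finishes hour 3), the lighting rig can start at hour 3 and finishes at hour 8.
AV cabling waits on the lighting rig (finishes hour 8, plus 2-hour gap → hour 10), so it starts at hour 10 and finishes at 10 + 9 = hour 19.
Catering setup waits on AV cabling (finishes hour 19), so it starts at hour 19 and finishes at 19 + 8 = hour 27.

27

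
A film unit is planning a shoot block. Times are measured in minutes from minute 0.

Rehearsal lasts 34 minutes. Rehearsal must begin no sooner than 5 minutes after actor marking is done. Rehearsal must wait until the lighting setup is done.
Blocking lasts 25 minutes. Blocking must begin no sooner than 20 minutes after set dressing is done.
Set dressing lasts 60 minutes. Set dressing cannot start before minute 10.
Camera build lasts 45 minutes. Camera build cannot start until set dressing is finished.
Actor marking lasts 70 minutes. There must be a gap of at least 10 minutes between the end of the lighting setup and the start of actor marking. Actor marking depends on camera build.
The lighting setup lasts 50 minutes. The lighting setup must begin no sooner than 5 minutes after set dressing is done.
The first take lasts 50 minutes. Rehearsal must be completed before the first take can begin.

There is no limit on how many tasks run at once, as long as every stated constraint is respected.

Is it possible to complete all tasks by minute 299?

Set dressing waits on its own release at minute 10, so it starts at minute 10 and finishes at 10 + 60 = minute 70.
After set dressing (finishes minute 70, plus 20-minute gap → minute 90), blocking can start at minute 90 and finishes at minute 115.
Camera build waits on set dressing (finishes minute 70), so it starts at minute 70 and finishes at 70 + 45 = minute 115.
After set dressing (finishes minute 70, plus 5-minute gap → minute 75), the lighting setup can start at minute 75 and finishes at minute 125.
Actor marking has to wait for the lighting setup (finishes minute 125, plus 10-minute gap → minute 135); camera build (finishes minute 115). The latest of these is minute 135, so actor marking runs minute 135 to 135 + 70 = minute 205.
For rehearsal: actor marking (finishes minute 205, plus 5-minute gap → minute 210); the lighting setup (finishes minute 125). Taking the maximum gives a start of minute 210, and it finishes at 210 + 34 = minute 244.
The first take cannot begin until rehearsal (finishes minute 244). It runs from minute 244 to 244 + 50 = minute 294.
Every task is finished by minute 294, which is no later than the deadline of 299, so the schedule is feasible.

Yes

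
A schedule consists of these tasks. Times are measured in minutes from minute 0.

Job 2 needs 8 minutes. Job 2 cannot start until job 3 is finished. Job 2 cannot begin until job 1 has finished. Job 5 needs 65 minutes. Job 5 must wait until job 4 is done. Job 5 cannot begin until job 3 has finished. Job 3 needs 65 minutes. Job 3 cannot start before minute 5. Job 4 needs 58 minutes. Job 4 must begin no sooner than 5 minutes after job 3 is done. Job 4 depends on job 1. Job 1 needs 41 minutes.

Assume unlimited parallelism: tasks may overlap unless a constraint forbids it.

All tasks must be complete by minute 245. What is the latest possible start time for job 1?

Job 2 must finish by minute 245; it takes 8 minutes, so it must start by 245 − 8 = minute 237.
Nothing follows job 5; the deadline of minute 245 is its only limit. It must start by 245 − 65 = minute 180.
Since job 5 (must start by minute 180) depends on it, job 4 must finish by minute 180. Backing off its 58-minute duration gives a latest start of minute 122.
Job 1 has several dependents: job 2 (must start by minute 237); job 4 (must start by minute 122). The earliest of those limits is minute 122, so job 1 must start by 122 − 41 = minute 81.

81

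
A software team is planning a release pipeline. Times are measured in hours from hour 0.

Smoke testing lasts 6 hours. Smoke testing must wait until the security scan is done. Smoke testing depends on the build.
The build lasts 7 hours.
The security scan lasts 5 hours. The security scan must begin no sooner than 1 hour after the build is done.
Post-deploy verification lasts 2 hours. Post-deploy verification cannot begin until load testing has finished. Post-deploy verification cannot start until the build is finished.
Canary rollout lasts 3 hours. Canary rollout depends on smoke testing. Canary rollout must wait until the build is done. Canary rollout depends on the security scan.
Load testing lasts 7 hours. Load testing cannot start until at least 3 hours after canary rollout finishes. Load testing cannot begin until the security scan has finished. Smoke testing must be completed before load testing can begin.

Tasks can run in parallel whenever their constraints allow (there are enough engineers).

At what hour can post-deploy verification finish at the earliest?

34

The build has no prerequisites, so it starts at hour 0 and finishes at hour 7.
The security scan cannot begin until the build (finishes hour 7, plus 1-hour gap → hour 8). It runs from hour 8 to 8 + 5 = hour 13.
Smoke testing cannot start until the security scan (finishes hour 13); the build (finishes hour 7). The controlling bound is hour 13, so smoke testing finishes at 13 + 6 = hour 19.
Canary rollout cannot start until smoke testing (finishes hour 19); the build (finishes hour 7); the security scan (finishes hour 13). The controlling bound is hour 19, so canary rollout finishes at 19 + 3 = hour 22.
Load testing needs all of canary rollout (finishes hour 22, plus 3-hour gap → hour 25); the security scan (finishes hour 13); smoke testing (finishes hour 19). That puts its earliest start at hour 25; it finishes at 25 + 7 = hour 32.
Post-deploy verification has to wait for load testing (finishes hour 32); the build (finishes hour 7). The latest of these is hour 32, so post-deploy verification runs hour 32 to 32 + 2 = hour 34.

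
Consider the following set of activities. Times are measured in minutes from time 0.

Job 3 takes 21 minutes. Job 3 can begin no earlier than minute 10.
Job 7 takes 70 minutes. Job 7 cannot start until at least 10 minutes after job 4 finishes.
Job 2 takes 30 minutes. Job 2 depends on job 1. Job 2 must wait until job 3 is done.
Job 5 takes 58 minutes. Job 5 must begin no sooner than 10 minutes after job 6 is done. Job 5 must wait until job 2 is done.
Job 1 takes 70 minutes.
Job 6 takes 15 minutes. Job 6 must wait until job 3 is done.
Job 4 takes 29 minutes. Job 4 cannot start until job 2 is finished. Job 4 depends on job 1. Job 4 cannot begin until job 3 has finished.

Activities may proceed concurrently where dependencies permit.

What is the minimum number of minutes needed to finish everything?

209

After its own release at minute 10, job 3 can start at minute 10 and finishes at minute 31.
Job 6 cannot begin until job 3 (finishes minute 31). It runs from minute 31 to 31 + 15 = minute 46.
Job 1 has no prerequisites, so it starts at minute 0 and finishes at minute 70.
Job 2 cannot start until job 1 (finishes minute 70); job 3 (finishes minute 31). The controlling bound is minute 70, so job 2 finishes at 70 + 30 = minute 100.
Job 5 cannot start until job 6 (finishes minute 46, plus 10-minute gap → minute 56); job 2 (finishes minute 100). The controlling bound is minute 100, so job 5 finishes at 100 + 58 = minute 158.
Job 4 has to wait for job 2 (finishes minute 100); job 1 (finishes minute 70); job 3 (finishes minute 31). The latest of these is minute 100, so job 4 runs minute 100 to 100 + 29 = minute 129.
After job 4 (finishes minute 129, plus 10-minute gap → minute 139), job 7 can start at minute 139 and finishes at minute 209.
All tasks are finished once the last one completes. Finish times: Job 1 at 70, Job 2 at 100, Job 3 at 31, Job 4 at 129, Job 5 at 158, Job 6 at 46, Job 7 at 209. The latest is minute 209.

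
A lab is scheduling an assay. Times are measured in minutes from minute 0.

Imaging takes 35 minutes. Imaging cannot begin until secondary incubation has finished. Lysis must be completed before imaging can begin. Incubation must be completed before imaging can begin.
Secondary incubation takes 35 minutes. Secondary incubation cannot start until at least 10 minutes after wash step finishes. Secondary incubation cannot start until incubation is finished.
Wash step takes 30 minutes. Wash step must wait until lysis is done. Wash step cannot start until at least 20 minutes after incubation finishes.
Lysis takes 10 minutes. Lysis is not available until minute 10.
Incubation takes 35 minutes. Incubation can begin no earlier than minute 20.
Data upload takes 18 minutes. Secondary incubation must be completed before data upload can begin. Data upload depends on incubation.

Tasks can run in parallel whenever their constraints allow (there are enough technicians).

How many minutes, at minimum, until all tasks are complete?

After its own release at minute 20, incubation can start at minute 20 and finishes at minute 55.
After its own release at minute 10, lysis can start at minute 10 and finishes at minute 20.
For wash step: lysis (finishes minute 20); incubation (finishes minute 55, plus 20-minute gap → minute 75). Taking the maximum gives a start of minute 75, and it finishes at 75 + 30 = minute 105.
Secondary incubation has to wait for wash step (finishes minute 105, plus 10-minute gap → minute 115); incubation (finishes minute 55). The latest of these is minute 115, so secondary incubation runs minute 115 to 115 + 35 = minute 150.
Data upload needs all of secondary incubation (finishes minute 150); incubation (finishes minute 55). That puts its earliest start at minute 150; it finishes at 150 + 18 = minute 168.
For imaging: secondary incubation (finishes minute 150); lysis (finishes minute 20); incubation (finishes minute 55). Taking the maximum gives a start of minute 150, and it finishes at 150 + 35 = minute 185.
All tasks are finished once the last one completes. Finish times: Lysis at 20, Incubation at 55, Wash step at 105, Secondary incubation at 150, Imaging at 185, Data upload at 168. The latest is minute 185.

185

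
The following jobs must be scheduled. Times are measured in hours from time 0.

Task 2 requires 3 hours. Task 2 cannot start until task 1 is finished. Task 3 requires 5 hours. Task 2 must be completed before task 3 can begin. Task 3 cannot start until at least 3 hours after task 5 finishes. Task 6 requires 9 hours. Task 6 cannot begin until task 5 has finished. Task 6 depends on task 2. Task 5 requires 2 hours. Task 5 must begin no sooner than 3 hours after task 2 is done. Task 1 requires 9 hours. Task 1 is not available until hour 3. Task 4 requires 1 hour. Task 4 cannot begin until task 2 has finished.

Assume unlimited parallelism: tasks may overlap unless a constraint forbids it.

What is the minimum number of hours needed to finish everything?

29

Task 1 cannot begin until its own release at hour 3. It runs from hour 3 to 3 + 9 = hour 12.
Task 2 cannot begin until task 1 (finishes hour 12). It runs from hour 12 to 12 + 3 = hour 15.
Task 5 waits on task 2 (finishes hour 15, plus 3-hour gap → hour 18), so it starts at hour 18 and finishes at 18 + 2 = hour 20.
Task 6 needs all of task 5 (finishes hour 20); task 2 (finishes hour 15). That puts its earliest start at hour 20; it finishes at 20 + 9 = hour 29.
Task 3 has to wait for task 2 (finishes hour 15); task 5 (finishes hour 20, plus 3-hour gap → hour 23). The latest of these is hour 23, so task 3 runs hour 23 to 23 + 5 = hour 28.
Task 4 waits on task 2 (finishes hour 15), so it starts at hour 15 and finishes at 15 + 1 = hour 16.
All tasks are finished once the last one completes. Finish times: Task 1 at 12, Task 2 at 15, Task 3 at 28, Task 4 at 16, Task 5 at 20, Task 6 at 29. The latest is hour 29.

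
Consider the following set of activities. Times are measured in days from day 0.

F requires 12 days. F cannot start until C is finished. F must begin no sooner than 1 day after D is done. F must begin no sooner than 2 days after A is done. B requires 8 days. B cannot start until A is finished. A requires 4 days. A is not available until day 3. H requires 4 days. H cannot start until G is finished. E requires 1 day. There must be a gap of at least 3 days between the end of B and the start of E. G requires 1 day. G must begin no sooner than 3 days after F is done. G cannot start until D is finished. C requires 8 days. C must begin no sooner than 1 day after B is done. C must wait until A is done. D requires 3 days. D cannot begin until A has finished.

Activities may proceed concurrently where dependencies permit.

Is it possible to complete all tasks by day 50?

Yes

A cannot begin until its own release at day 3. It runs from day 3 to 3 + 4 = day 7.
D cannot begin until A (finishes day 7). It runs from day 7 to 7 + 3 = day 10.
After A (finishes day 7), B can start at day 7 and finishes at day 15.
E waits on B (finishes day 15, plus 3-day gap → day 18), so it starts at day 18 and finishes at 18 + 1 = day 19.
C needs all of B (finishes day 15, plus 1-day gap → day 16); A (finishes day 7). That puts its earliest start at day 16; it finishes at 16 + 8 = day 24.
For F: C (finishes day 24); D (finishes day 10, plus 1-day gap → day 11); A (finishes day 7, plus 2-day gap → day 9). Taking the maximum gives a start of day 24, and it finishes at 24 + 12 = day 36.
G needs all of F (finishes day 36, plus 3-day gap → day 39); D (finishes day 10). That puts its earliest start at day 39; it finishes at 39 + 1 = day 40.
After G (finishes day 40), H can start at day 40 and finishes at day 44.
Every task is finished by day 44, which is no later than the deadline of 50, so the schedule is feasible.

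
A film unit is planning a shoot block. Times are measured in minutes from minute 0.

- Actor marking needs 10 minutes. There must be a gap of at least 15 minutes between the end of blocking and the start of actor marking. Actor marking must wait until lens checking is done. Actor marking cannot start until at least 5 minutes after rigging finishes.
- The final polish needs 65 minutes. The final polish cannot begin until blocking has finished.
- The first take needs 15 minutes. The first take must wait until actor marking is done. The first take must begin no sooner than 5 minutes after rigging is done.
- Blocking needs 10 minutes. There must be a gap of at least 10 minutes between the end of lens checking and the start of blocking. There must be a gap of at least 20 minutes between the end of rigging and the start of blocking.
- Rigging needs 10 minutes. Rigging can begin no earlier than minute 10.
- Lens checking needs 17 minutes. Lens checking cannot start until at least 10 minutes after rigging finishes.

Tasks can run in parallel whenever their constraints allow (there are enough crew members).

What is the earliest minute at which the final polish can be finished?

Rigging cannot begin until its own release at minute 10. It runs from minute 10 to 10 + 10 = minute 20.
After rigging (finishes minute 20, plus 10-minute gap → minute 30), lens checking can start at minute 30 and finishes at minute 47.
Blocking needs all of lens checking (finishes minute 47, plus 10-minute gap → minute 57); rigging (finishes minute 20, plus 20-minute gap → minute 40). That puts its earliest start at minute 57; it finishes at 57 + 10 = minute 67.
The final polish cannot begin until blocking (finishes minute 67). It runs from minute 67 to 67 + 65 = minute 132.

132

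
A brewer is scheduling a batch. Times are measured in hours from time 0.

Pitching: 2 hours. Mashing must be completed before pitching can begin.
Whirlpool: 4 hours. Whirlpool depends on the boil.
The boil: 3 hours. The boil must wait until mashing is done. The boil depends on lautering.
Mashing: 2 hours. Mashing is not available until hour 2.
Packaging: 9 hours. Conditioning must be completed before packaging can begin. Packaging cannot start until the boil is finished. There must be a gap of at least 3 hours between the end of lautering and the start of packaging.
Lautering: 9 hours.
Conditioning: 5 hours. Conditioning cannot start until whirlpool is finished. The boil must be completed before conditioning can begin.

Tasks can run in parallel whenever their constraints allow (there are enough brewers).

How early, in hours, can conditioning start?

16

Lautering has no prerequisites, so it starts at hour 0 and finishes at hour 9.
Mashing cannot begin until its own release at hour 2. It runs from hour 2 to 2 + 2 = hour 4.
The boil needs all of mashing (finishes hour 4); lautering (finishes hour 9). That puts its earliest start at hour 9; it finishes at 9 + 3 = hour 12.
Whirlpool waits on the boil (finishes hour 12), so it starts at hour 12 and finishes at 12 + 4 = hour 16.
Conditioning waits on whirlpool (finishes hour 16); the boil (finishes hour 12). The latest of these is hour 16, which is the earliest conditioning can start.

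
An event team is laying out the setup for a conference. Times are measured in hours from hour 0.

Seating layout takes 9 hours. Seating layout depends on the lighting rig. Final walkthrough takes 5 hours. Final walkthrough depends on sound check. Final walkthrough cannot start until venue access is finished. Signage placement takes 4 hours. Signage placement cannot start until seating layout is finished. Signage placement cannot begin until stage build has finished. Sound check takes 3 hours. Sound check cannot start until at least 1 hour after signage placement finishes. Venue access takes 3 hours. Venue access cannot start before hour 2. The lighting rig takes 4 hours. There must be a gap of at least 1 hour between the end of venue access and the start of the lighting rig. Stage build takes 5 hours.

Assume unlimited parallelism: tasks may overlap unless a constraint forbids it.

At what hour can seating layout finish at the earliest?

Venue access cannot begin until its own release at hour 2. It runs from hour 2 to 2 + 3 = hour 5.
The lighting rig waits on venue access (finishes hour 5, plus 1-hour gap → hour 6), so it starts at hour 6 and finishes at 6 + 4 = hour 10.
Seating layout cannot begin until the lighting rig (finishes hour 10). It runs from hour 10 to 10 + 9 = hour 19.

19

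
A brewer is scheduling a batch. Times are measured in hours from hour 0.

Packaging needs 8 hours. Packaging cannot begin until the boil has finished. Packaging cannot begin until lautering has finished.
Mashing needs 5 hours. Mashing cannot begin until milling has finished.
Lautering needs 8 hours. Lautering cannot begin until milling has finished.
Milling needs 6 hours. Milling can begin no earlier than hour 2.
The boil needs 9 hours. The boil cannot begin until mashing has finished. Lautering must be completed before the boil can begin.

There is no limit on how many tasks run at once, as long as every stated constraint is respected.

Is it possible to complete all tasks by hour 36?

Milling waits on its own release at hour 2, so it starts at hour 2 and finishes at 2 + 6 = hour 8.
After milling (finishes hour 8), lautering can start at hour 8 and finishes at hour 16.
After milling (finishes hour 8), mashing can start at hour 8 and finishes at hour 13.
The boil cannot start until mashing (finishes hour 13); lautering (finishes hour 16). The controlling bound is hour 16, so the boil finishes at 16 + 9 = hour 25.
For packaging: the boil (finishes hour 25); lautering (finishes hour 16). Taking the maximum gives a start of hour 25, and it finishes at 25 + 8 = hour 33.
Every task is finished by hour 33, which is no later than the deadline of 36, so the schedule is feasible.

Yes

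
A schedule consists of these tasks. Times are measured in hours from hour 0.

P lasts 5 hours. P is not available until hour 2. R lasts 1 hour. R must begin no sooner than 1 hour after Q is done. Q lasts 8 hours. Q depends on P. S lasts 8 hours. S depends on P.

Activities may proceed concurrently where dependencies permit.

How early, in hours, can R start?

After its own release at hour 2, P can start at hour 2 and finishes at hour 7.
After P (finishes hour 7), Q can start at hour 7 and finishes at hour 15.
R waits on Q (finishes hour 15, plus 1-hour gap → hour 16), so the earliest it can start is hour 16.

16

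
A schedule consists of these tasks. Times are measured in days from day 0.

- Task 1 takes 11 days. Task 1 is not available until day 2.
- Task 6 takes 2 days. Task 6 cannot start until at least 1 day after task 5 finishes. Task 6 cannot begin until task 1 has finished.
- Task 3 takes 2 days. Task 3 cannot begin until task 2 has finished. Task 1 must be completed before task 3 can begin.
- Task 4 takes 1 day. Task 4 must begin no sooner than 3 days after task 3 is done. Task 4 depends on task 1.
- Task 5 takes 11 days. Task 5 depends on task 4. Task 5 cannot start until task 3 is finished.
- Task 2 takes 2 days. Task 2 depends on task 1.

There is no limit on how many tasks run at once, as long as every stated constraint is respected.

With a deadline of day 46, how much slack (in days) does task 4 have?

Task 1 waits on its own release at day 2, so it starts at day 2 and finishes at 2 + 11 = day 13.
Task 2 cannot begin until task 1 (finishes day 13). It runs from day 13 to 13 + 2 = day 15.
For task 3: task 2 (finishes day 15); task 1 (finishes day 13). Taking the maximum gives a start of day 15, and it finishes at 15 + 2 = day 17.
Task 4 needs all of task 3 (finishes day 17, plus 3-day gap → day 20); task 1 (finishes day 13). That puts its earliest start at day 20; it finishes at 20 + 1 = day 21.

Working backward from the deadline:
To finish by day 46, task 6 (duration 2) must start no later than day 44.
Task 5 feeds into task 6 (must start by day 44, minus 1-day gap → day 43); so task 5 must finish by day 43 and therefore start by day 32.
Since task 5 (must start by day 32) depends on it, task 4 must finish by day 32. Backing off its 1-day duration gives a latest start of day 31.
So task 4 can start as early as day 20 and as late as day 31, giving 31 − 20 = 11 days of slack.

11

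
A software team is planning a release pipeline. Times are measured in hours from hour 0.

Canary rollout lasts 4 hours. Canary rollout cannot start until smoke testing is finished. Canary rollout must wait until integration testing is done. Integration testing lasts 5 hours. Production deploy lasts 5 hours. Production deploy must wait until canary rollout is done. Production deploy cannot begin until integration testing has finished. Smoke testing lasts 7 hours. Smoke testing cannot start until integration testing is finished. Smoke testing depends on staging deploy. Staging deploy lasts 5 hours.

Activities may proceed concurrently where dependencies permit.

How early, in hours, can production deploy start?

Staging deploy can start immediately at hour 0; it finishes at hour 5.
Integration testing can start immediately at hour 0; it finishes at hour 5.
Smoke testing needs all of integration testing (finishes hour 5); staging deploy (finishes hour 5). That puts its earliest start at hour 5; it finishes at 5 + 7 = hour 12.
For canary rollout: smoke testing (finishes hour 12); integration testing (finishes hour 5). Taking the maximum gives a start of hour 12, and it finishes at 12 + 4 = hour 16.
Production deploy waits on canary rollout (finishes hour 16); integration testing (finishes hour 5). The latest of these is hour 16, which is the earliest production deploy can start.

16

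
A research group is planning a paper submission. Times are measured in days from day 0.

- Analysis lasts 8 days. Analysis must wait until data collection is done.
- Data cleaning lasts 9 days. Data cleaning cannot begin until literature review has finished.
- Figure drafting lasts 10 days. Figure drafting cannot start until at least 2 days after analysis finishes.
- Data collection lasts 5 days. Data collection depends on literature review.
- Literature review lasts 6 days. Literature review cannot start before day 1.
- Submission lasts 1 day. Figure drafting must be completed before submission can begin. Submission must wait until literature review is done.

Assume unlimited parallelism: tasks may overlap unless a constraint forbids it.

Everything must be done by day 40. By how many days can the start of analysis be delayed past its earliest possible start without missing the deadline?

After its own release at day 1, literature review can start at day 1 and finishes at day 7.
Data collection waits on literature review (finishes day 7), so it starts at day 7 and finishes at 7 + 5 = day 12.
Analysis cannot begin until data collection (finishes day 12). It runs from day 12 to 12 + 8 = day 20.

Working backward from the deadline:
Submission must finish by day 40; it takes 1 day, so it must start by 40 − 1 = day 39.
Since submission (must start by day 39) depends on it, figure drafting must finish by day 39. Backing off its 10-day duration gives a latest start of day 29.
Since figure drafting (must start by day 29, minus 2-day gap → day 27) depends on it, analysis must finish by day 27. Backing off its 8-day duration gives a latest start of day 19.
So analysis can start as early as day 12 and as late as day 19, giving 19 − 12 = 7 days of slack.

7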